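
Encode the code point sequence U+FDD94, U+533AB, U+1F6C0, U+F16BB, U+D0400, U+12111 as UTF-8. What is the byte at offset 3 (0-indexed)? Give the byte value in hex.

0x94

U+FDD94 → 4-byte form F3 BD B6 94 at offsets 0–3.
Offset 3 falls in char 1's range; it's byte 4 of F3 BD B6 94 = 0x94.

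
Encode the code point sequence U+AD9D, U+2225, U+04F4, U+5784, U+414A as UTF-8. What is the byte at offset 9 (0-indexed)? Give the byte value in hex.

U+AD9D → 3-byte form EA B6 9D at offsets 0–2.
U+2225 → 3-byte form E2 88 A5 at offsets 3–5.
U+04F4 → 2-byte form D3 B4 at offsets 6–7.
U+5784 → 3-byte form E5 9E 84 at offsets 8–10.
Offset 9 falls in char 4's range; it's byte 2 of E5 9E 84 = 0x9E.

0x9E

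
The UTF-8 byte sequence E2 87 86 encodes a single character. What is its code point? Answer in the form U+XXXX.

Leading byte 0xE2 = 11100010 matches 1110xxxx → 3-byte sequence.
Byte 1: 0xE2 = 11100010, payload 0010 (4 bits).
Byte 2: 0x87 = 10000111 (10xxxxxx ✓), payload 000111.
Byte 3: 0x86 = 10000110 (10xxxxxx ✓), payload 000110.
Concatenate: 0010000111000110 = 0x21C6 (16 bits → U+21C6).

U+21C6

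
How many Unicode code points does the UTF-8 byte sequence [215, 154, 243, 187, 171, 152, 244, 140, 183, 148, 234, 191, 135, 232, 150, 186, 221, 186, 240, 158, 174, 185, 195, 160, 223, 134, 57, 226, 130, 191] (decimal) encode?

Byte at offset 0: 0xD7 = 11010111 → 2-byte char (#1). Advance 2.
Byte at offset 2: 0xF3 = 11110011 → 4-byte char (#2). Advance 4.
Byte at offset 6: 0xF4 = 11110100 → 4-byte char (#3). Advance 4.
Byte at offset 10: 0xEA = 11101010 → 3-byte char (#4). Advance 3.
Byte at offset 13: 0xE8 = 11101000 → 3-byte char (#5). Advance 3.
Byte at offset 16: 0xDD = 11011101 → 2-byte char (#6). Advance 2.
Byte at offset 18: 0xF0 = 11110000 → 4-byte char (#7). Advance 4.
Byte at offset 22: 0xC3 = 11000011 → 2-byte char (#8). Advance 2.
Byte at offset 24: 0xDF = 11011111 → 2-byte char (#9). Advance 2.
Byte at offset 26: 0x39 = 00111001 → 1-byte char (#10). Advance 1.
Byte at offset 27: 0xE2 = 11100010 → 3-byte char (#11). Advance 3.
Reached end at offset 30 after 11 code points.

11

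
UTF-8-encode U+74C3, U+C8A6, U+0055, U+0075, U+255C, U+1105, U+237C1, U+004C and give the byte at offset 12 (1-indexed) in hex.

1-indexed offset 12 is 0-indexed offset 11.
U+74C3 → 3-byte form E7 93 83 at offsets 0–2.
U+C8A6 → 3-byte form EC A2 A6 at offsets 3–5.
U+0055 → 1-byte form 55 at offsets 6–6.
U+0075 → 1-byte form 75 at offsets 7–7.
U+255C → 3-byte form E2 95 9C at offsets 8–10.
U+1105 → 3-byte form E1 84 85 at offsets 11–13.
Offset 11 falls in char 6's range; it's byte 1 of E1 84 85 = 0xE1.

0xE1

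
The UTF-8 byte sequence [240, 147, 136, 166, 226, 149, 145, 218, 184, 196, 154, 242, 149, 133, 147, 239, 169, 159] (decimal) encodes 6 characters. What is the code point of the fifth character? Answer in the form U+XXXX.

U+95153

Offset 0: leading byte 0xF0 = 11110000 → 4-byte char #1 = F0 93 88 A6.
Offset 4: leading byte 0xE2 = 11100010 → 3-byte char #2 = E2 95 91.
Offset 7: leading byte 0xDA = 11011010 → 2-byte char #3 = DA B8.
Offset 9: leading byte 0xC4 = 11000100 → 2-byte char #4 = C4 9A.
Offset 11: leading byte 0xF2 = 11110010 → 4-byte char #5 = F2 95 85 93.
Leading byte 0xF2 = 11110010 matches 11110xxx → 4-byte sequence.
Byte 1: 0xF2 = 11110010, payload 010 (3 bits).
Byte 2: 0x95 = 10010101 (10xxxxxx ✓), payload 010101.
Byte 3: 0x85 = 10000101 (10xxxxxx ✓), payload 000101.
Byte 4: 0x93 = 10010011 (10xxxxxx ✓), payload 010011.
Concatenate: 010010101000101010011 = 0x95153 (21 bits → U+95153).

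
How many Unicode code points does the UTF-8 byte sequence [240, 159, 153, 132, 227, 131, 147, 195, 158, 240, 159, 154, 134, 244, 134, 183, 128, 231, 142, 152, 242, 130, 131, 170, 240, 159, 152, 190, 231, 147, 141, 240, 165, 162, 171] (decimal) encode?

Byte at offset 0: 0xF0 = 11110000 → 4-byte char (#1). Advance 4.
Byte at offset 4: 0xE3 = 11100011 → 3-byte char (#2). Advance 3.
Byte at offset 7: 0xC3 = 11000011 → 2-byte char (#3). Advance 2.
Byte at offset 9: 0xF0 = 11110000 → 4-byte char (#4). Advance 4.
Byte at offset 13: 0xF4 = 11110100 → 4-byte char (#5). Advance 4.
Byte at offset 17: 0xE7 = 11100111 → 3-byte char (#6). Advance 3.
Byte at offset 20: 0xF2 = 11110010 → 4-byte char (#7). Advance 4.
Byte at offset 24: 0xF0 = 11110000 → 4-byte char (#8). Advance 4.
Byte at offset 28: 0xE7 = 11100111 → 3-byte char (#9). Advance 3.
Byte at offset 31: 0xF0 = 11110000 → 4-byte char (#10). Advance 4.
Reached end at offset 35 after 10 code points.

10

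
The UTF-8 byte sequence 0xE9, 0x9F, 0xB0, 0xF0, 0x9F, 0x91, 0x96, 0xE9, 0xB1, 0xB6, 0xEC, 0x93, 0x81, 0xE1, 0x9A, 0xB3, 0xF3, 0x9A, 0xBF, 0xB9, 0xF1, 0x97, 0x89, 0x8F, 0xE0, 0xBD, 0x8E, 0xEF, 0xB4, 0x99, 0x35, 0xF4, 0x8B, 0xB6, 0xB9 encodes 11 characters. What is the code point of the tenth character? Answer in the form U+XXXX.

Offset 0: leading byte 0xE9 = 11101001 → 3-byte char #1 = E9 9F B0.
Offset 3: leading byte 0xF0 = 11110000 → 4-byte char #2 = F0 9F 91 96.
Offset 7: leading byte 0xE9 = 11101001 → 3-byte char #3 = E9 B1 B6.
Offset 10: leading byte 0xEC = 11101100 → 3-byte char #4 = EC 93 81.
Offset 13: leading byte 0xE1 = 11100001 → 3-byte char #5 = E1 9A B3.
Offset 16: leading byte 0xF3 = 11110011 → 4-byte char #6 = F3 9A BF B9.
Offset 20: leading byte 0xF1 = 11110001 → 4-byte char #7 = F1 97 89 8F.
Offset 24: leading byte 0xE0 = 11100000 → 3-byte char #8 = E0 BD 8E.
Offset 27: leading byte 0xEF = 11101111 → 3-byte char #9 = EF B4 99.
Offset 30: leading byte 0x35 = 00110101 → 1-byte char #10 = 35.
Leading byte 0x35 = 00110101 matches 0xxxxxxx → 1-byte sequence.
Byte 1: 0x35 = 00110101, payload 0110101 (7 bits).
Concatenate: 0110101 = 0x35 (7 bits → U+0035).

U+0035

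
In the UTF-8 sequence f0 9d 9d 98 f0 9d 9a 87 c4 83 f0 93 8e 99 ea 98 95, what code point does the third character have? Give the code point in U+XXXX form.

Offset 0: leading byte 0xF0 = 11110000 → 4-byte char #1 = F0 9D 9D 98.
Offset 4: leading byte 0xF0 = 11110000 → 4-byte char #2 = F0 9D 9A 87.
Offset 8: leading byte 0xC4 = 11000100 → 2-byte char #3 = C4 83.
Leading byte 0xC4 = 11000100 matches 110xxxxx → 2-byte sequence.
Byte 1: 0xC4 = 11000100, payload 00100 (5 bits).
Byte 2: 0x83 = 10000011 (10xxxxxx ✓), payload 000011.
Concatenate: 00100000011 = 0x103 (11 bits → U+0103).

U+0103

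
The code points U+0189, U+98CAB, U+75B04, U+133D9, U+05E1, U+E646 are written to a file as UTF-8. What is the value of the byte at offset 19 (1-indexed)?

1-indexed offset 19 is 0-indexed offset 18.
U+0189 → 2-byte form C6 89 at offsets 0–1.
U+98CAB → 4-byte form F2 98 B2 AB at offsets 2–5.
U+75B04 → 4-byte form F1 B5 AC 84 at offsets 6–9.
U+133D9 → 4-byte form F0 93 8F 99 at offsets 10–13.
U+05E1 → 2-byte form D7 A1 at offsets 14–15.
U+E646 → 3-byte form EE 99 86 at offsets 16–18.
Offset 18 falls in char 6's range; it's byte 3 of EE 99 86 = 0x86.

0x86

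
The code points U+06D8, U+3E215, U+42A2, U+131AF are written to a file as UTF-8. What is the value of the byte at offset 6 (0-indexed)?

U+06D8 → 2-byte form DB 98 at offsets 0–1.
U+3E215 → 4-byte form F0 BE 88 95 at offsets 2–5.
U+42A2 → 3-byte form E4 8A A2 at offsets 6–8.
Offset 6 falls in char 3's range; it's byte 1 of E4 8A A2 = 0xE4.

0xE4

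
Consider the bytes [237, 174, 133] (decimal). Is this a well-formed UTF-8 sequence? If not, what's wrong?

Structurally a 3-byte sequence; payload = 0xDB85.
But 0xDB85 is in U+D800–U+DFFF, the surrogate range. Surrogates are not Unicode scalar values and are forbidden in UTF-8.

invalid (encodes a surrogate (U+D800–U+DFFF))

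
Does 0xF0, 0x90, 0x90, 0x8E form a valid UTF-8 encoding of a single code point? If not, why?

Leading byte 0xF0 = 11110000 → 4-byte form.
Continuation bytes 0x90=10010000, 0x90=10010000, 0x8E=10001110 all match 10xxxxxx.
Decoded value 0x1040E is ≥ 0x10000 (shortest form) and not a surrogate.

valid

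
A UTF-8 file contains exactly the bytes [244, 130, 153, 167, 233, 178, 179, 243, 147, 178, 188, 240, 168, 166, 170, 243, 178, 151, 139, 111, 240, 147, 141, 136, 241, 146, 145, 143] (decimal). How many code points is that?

Byte at offset 0: 0xF4 = 11110100 → 4-byte char (#1). Advance 4.
Byte at offset 4: 0xE9 = 11101001 → 3-byte char (#2). Advance 3.
Byte at offset 7: 0xF3 = 11110011 → 4-byte char (#3). Advance 4.
Byte at offset 11: 0xF0 = 11110000 → 4-byte char (#4). Advance 4.
Byte at offset 15: 0xF3 = 11110011 → 4-byte char (#5). Advance 4.
Byte at offset 19: 0x6F = 01101111 → 1-byte char (#6). Advance 1.
Byte at offset 20: 0xF0 = 11110000 → 4-byte char (#7). Advance 4.
Byte at offset 24: 0xF1 = 11110001 → 4-byte char (#8). Advance 4.
Reached end at offset 28 after 8 code points.

8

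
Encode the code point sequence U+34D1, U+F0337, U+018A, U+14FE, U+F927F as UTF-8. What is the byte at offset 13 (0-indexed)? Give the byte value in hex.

U+34D1 → 3-byte form E3 93 91 at offsets 0–2.
U+F0337 → 4-byte form F3 B0 8C B7 at offsets 3–6.
U+018A → 2-byte form C6 8A at offsets 7–8.
U+14FE → 3-byte form E1 93 BE at offsets 9–11.
U+F927F → 4-byte form F3 B9 89 BF at offsets 12–15.
Offset 13 falls in char 5's range; it's byte 2 of F3 B9 89 BF = 0xB9.

0xB9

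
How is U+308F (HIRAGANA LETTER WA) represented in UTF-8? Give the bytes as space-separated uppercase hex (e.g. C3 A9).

U+308F = 0x308F = 12431 decimal. In range U+0800–U+FFFF → 3-byte form: 1110xxxx 10xxxxxx 10xxxxxx.
Binary (16 bits): 0011000010001111.
Split 4+6+6: 0011 | 000010 | 001111.
Byte 1: 11100011 = 0xE3.
Byte 2: 10000010 = 0x82.
Byte 3: 10001111 = 0x8F.

E3 82 8F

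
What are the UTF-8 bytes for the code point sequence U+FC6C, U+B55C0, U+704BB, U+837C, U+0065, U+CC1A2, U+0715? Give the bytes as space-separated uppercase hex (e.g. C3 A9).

EF B1 AC F2 B5 97 80 F1 B0 92 BB E8 8D BC 65 F3 8C 86 A2 DC 95

U+FC6C: 3-byte form → EF B1 AC.
U+B55C0: 4-byte form → F2 B5 97 80.
U+704BB: 4-byte form → F1 B0 92 BB.
U+837C: 3-byte form → E8 8D BC.
U+0065: 1-byte form → 65.
U+CC1A2: 4-byte form → F3 8C 86 A2.
U+0715: 2-byte form → DC 95.
Concatenated (21 bytes): EF B1 AC F2 B5 97 80 F1 B0 92 BB E8 8D BC 65 F3 8C 86 A2 DC 95.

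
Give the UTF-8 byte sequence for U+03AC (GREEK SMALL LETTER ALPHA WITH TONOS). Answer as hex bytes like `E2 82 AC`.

CE AC

U+03AC = 0x3AC = 940 decimal. In range U+0080–U+07FF → 2-byte form: 110xxxxx 10xxxxxx.
Binary (11 bits): 01110101100.
Split 5+6: 01110 | 101100.
Byte 1: 11001110 = 0xCE.
Byte 2: 10101100 = 0xAC.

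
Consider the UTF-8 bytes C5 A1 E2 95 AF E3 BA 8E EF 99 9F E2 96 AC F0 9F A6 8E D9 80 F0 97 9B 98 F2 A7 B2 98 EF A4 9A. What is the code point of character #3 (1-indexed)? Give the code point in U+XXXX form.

Offset 0: leading byte 0xC5 = 11000101 → 2-byte char #1 = C5 A1.
Offset 2: leading byte 0xE2 = 11100010 → 3-byte char #2 = E2 95 AF.
Offset 5: leading byte 0xE3 = 11100011 → 3-byte char #3 = E3 BA 8E.
Leading byte 0xE3 = 11100011 matches 1110xxxx → 3-byte sequence.
Byte 1: 0xE3 = 11100011, payload 0011 (4 bits).
Byte 2: 0xBA = 10111010 (10xxxxxx ✓), payload 111010.
Byte 3: 0x8E = 10001110 (10xxxxxx ✓), payload 001110.
Concatenate: 0011111010001110 = 0x3E8E (16 bits → U+3E8E).

U+3E8E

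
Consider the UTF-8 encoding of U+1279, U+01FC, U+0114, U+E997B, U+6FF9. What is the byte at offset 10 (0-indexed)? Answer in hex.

U+1279 → 3-byte form E1 89 B9 at offsets 0–2.
U+01FC → 2-byte form C7 BC at offsets 3–4.
U+0114 → 2-byte form C4 94 at offsets 5–6.
U+E997B → 4-byte form F3 A9 A5 BB at offsets 7–10.
Offset 10 falls in char 4's range; it's byte 4 of F3 A9 A5 BB = 0xBB.

0xBB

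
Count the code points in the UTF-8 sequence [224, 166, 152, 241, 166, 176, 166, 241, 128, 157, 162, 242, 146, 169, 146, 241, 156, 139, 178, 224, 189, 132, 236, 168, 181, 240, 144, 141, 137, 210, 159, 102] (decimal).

Byte at offset 0: 0xE0 = 11100000 → 3-byte char (#1). Advance 3.
Byte at offset 3: 0xF1 = 11110001 → 4-byte char (#2). Advance 4.
Byte at offset 7: 0xF1 = 11110001 → 4-byte char (#3). Advance 4.
Byte at offset 11: 0xF2 = 11110010 → 4-byte char (#4). Advance 4.
Byte at offset 15: 0xF1 = 11110001 → 4-byte char (#5). Advance 4.
Byte at offset 19: 0xE0 = 11100000 → 3-byte char (#6). Advance 3.
Byte at offset 22: 0xEC = 11101100 → 3-byte char (#7). Advance 3.
Byte at offset 25: 0xF0 = 11110000 → 4-byte char (#8). Advance 4.
Byte at offset 29: 0xD2 = 11010010 → 2-byte char (#9). Advance 2.
Byte at offset 31: 0x66 = 01100110 → 1-byte char (#10). Advance 1.
Reached end at offset 32 after 10 code points.

10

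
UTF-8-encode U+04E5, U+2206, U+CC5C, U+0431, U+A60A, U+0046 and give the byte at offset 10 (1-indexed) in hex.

1-indexed offset 10 is 0-indexed offset 9.
U+04E5 → 2-byte form D3 A5 at offsets 0–1.
U+2206 → 3-byte form E2 88 86 at offsets 2–4.
U+CC5C → 3-byte form EC B1 9C at offsets 5–7.
U+0431 → 2-byte form D0 B1 at offsets 8–9.
Offset 9 falls in char 4's range; it's byte 2 of D0 B1 = 0xB1.

0xB1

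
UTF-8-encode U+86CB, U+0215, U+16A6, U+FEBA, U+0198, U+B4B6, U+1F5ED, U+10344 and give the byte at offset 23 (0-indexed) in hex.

0x84

U+86CB → 3-byte form E8 9B 8B at offsets 0–2.
U+0215 → 2-byte form C8 95 at offsets 3–4.
U+16A6 → 3-byte form E1 9A A6 at offsets 5–7.
U+FEBA → 3-byte form EF BA BA at offsets 8–10.
U+0198 → 2-byte form C6 98 at offsets 11–12.
U+B4B6 → 3-byte form EB 92 B6 at offsets 13–15.
U+1F5ED → 4-byte form F0 9F 97 AD at offsets 16–19.
U+10344 → 4-byte form F0 90 8D 84 at offsets 20–23.
Offset 23 falls in char 8's range; it's byte 4 of F0 90 8D 84 = 0x84.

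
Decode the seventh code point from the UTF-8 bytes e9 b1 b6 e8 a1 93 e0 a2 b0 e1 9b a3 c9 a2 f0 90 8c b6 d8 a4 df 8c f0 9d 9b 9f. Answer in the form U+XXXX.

Offset 0: leading byte 0xE9 = 11101001 → 3-byte char #1 = E9 B1 B6.
Offset 3: leading byte 0xE8 = 11101000 → 3-byte char #2 = E8 A1 93.
Offset 6: leading byte 0xE0 = 11100000 → 3-byte char #3 = E0 A2 B0.
Offset 9: leading byte 0xE1 = 11100001 → 3-byte char #4 = E1 9B A3.
Offset 12: leading byte 0xC9 = 11001001 → 2-byte char #5 = C9 A2.
Offset 14: leading byte 0xF0 = 11110000 → 4-byte char #6 = F0 90 8C B6.
Offset 18: leading byte 0xD8 = 11011000 → 2-byte char #7 = D8 A4.
Leading byte 0xD8 = 11011000 matches 110xxxxx → 2-byte sequence.
Byte 1: 0xD8 = 11011000, payload 11000 (5 bits).
Byte 2: 0xA4 = 10100100 (10xxxxxx ✓), payload 100100.
Concatenate: 11000100100 = 0x624 (11 bits → U+0624).

U+0624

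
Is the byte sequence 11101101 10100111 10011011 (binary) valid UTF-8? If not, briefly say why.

invalid (encodes a surrogate (U+D800–U+DFFF))

Structurally a 3-byte sequence; payload = 0xD9DB.
But 0xD9DB is in U+D800–U+DFFF, the surrogate range. Surrogates are not Unicode scalar values and are forbidden in UTF-8.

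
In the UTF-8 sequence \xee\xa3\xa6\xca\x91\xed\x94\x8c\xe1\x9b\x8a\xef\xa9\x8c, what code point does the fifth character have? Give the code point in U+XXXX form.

Offset 0: leading byte 0xEE = 11101110 → 3-byte char #1 = EE A3 A6.
Offset 3: leading byte 0xCA = 11001010 → 2-byte char #2 = CA 91.
Offset 5: leading byte 0xED = 11101101 → 3-byte char #3 = ED 94 8C.
Offset 8: leading byte 0xE1 = 11100001 → 3-byte char #4 = E1 9B 8A.
Offset 11: leading byte 0xEF = 11101111 → 3-byte char #5 = EF A9 8C.
Leading byte 0xEF = 11101111 matches 1110xxxx → 3-byte sequence.
Byte 1: 0xEF = 11101111, payload 1111 (4 bits).
Byte 2: 0xA9 = 10101001 (10xxxxxx ✓), payload 101001.
Byte 3: 0x8C = 10001100 (10xxxxxx ✓), payload 001100.
Concatenate: 1111101001001100 = 0xFA4C (16 bits → U+FA4C).

U+FA4C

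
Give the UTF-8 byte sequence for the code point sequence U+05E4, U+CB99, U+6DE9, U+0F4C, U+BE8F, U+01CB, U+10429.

D7 A4 EC AE 99 E6 B7 A9 E0 BD 8C EB BA 8F C7 8B F0 90 90 A9

U+05E4: 2-byte form → D7 A4.
U+CB99: 3-byte form → EC AE 99.
U+6DE9: 3-byte form → E6 B7 A9.
U+0F4C: 3-byte form → E0 BD 8C.
U+BE8F: 3-byte form → EB BA 8F.
U+01CB: 2-byte form → C7 8B.
U+10429: 4-byte form → F0 90 90 A9.
Concatenated (20 bytes): D7 A4 EC AE 99 E6 B7 A9 E0 BD 8C EB BA 8F C7 8B F0 90 90 A9.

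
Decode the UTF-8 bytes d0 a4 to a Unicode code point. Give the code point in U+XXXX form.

Leading byte 0xD0 = 11010000 matches 110xxxxx → 2-byte sequence.
Byte 1: 0xD0 = 11010000, payload 10000 (5 bits).
Byte 2: 0xA4 = 10100100 (10xxxxxx ✓), payload 100100.
Concatenate: 10000100100 = 0x424 (11 bits → U+0424).

U+0424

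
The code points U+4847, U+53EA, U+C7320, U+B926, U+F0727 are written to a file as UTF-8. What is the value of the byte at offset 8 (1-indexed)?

1-indexed offset 8 is 0-indexed offset 7.
U+4847 → 3-byte form E4 A1 87 at offsets 0–2.
U+53EA → 3-byte form E5 8F AA at offsets 3–5.
U+C7320 → 4-byte form F3 87 8C A0 at offsets 6–9.
Offset 7 falls in char 3's range; it's byte 2 of F3 87 8C A0 = 0x87.

0x87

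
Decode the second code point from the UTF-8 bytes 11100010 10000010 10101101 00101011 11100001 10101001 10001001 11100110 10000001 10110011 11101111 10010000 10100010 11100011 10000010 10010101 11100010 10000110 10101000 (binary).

Offset 0: leading byte 0xE2 = 11100010 → 3-byte char #1 = E2 82 AD.
Offset 3: leading byte 0x2B = 00101011 → 1-byte char #2 = 2B.
Leading byte 0x2B = 00101011 matches 0xxxxxxx → 1-byte sequence.
Byte 1: 0x2B = 00101011, payload 0101011 (7 bits).
Concatenate: 0101011 = 0x2B (7 bits → U+002B).

U+002B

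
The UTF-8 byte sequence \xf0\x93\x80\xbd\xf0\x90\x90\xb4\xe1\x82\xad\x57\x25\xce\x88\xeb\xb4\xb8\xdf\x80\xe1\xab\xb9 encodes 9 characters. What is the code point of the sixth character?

U+0388

Offset 0: leading byte 0xF0 = 11110000 → 4-byte char #1 = F0 93 80 BD.
Offset 4: leading byte 0xF0 = 11110000 → 4-byte char #2 = F0 90 90 B4.
Offset 8: leading byte 0xE1 = 11100001 → 3-byte char #3 = E1 82 AD.
Offset 11: leading byte 0x57 = 01010111 → 1-byte char #4 = 57.
Offset 12: leading byte 0x25 = 00100101 → 1-byte char #5 = 25.
Offset 13: leading byte 0xCE = 11001110 → 2-byte char #6 = CE 88.
Leading byte 0xCE = 11001110 matches 110xxxxx → 2-byte sequence.
Byte 1: 0xCE = 11001110, payload 01110 (5 bits).
Byte 2: 0x88 = 10001000 (10xxxxxx ✓), payload 001000.
Concatenate: 01110001000 = 0x388 (11 bits → U+0388).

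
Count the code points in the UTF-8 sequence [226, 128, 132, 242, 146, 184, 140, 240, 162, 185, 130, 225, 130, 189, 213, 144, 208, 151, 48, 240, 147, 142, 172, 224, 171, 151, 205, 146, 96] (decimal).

11

Byte at offset 0: 0xE2 = 11100010 → 3-byte char (#1). Advance 3.
Byte at offset 3: 0xF2 = 11110010 → 4-byte char (#2). Advance 4.
Byte at offset 7: 0xF0 = 11110000 → 4-byte char (#3). Advance 4.
Byte at offset 11: 0xE1 = 11100001 → 3-byte char (#4). Advance 3.
Byte at offset 14: 0xD5 = 11010101 → 2-byte char (#5). Advance 2.
Byte at offset 16: 0xD0 = 11010000 → 2-byte char (#6). Advance 2.
Byte at offset 18: 0x30 = 00110000 → 1-byte char (#7). Advance 1.
Byte at offset 19: 0xF0 = 11110000 → 4-byte char (#8). Advance 4.
Byte at offset 23: 0xE0 = 11100000 → 3-byte char (#9). Advance 3.
Byte at offset 26: 0xCD = 11001101 → 2-byte char (#10). Advance 2.
Byte at offset 28: 0x60 = 01100000 → 1-byte char (#11). Advance 1.
Reached end at offset 29 after 11 code points.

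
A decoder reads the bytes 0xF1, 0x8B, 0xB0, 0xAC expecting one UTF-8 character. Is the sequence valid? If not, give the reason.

Leading byte 0xF1 = 11110001 → 4-byte form.
Continuation bytes 0x8B=10001011, 0xB0=10110000, 0xAC=10101100 all match 10xxxxxx.
Decoded value 0x4BC2C is ≥ 0x10000 (shortest form) and not a surrogate.

valid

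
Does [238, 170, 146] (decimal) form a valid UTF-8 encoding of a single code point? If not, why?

valid

Leading byte 0xEE = 11101110 → 3-byte form.
Continuation bytes 0xAA=10101010, 0x92=10010010 all match 10xxxxxx.
Decoded value 0xEA92 is ≥ 0x800 (shortest form) and not a surrogate.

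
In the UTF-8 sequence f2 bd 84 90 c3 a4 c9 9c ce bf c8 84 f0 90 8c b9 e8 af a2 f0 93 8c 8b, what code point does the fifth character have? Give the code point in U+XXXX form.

Offset 0: leading byte 0xF2 = 11110010 → 4-byte char #1 = F2 BD 84 90.
Offset 4: leading byte 0xC3 = 11000011 → 2-byte char #2 = C3 A4.
Offset 6: leading byte 0xC9 = 11001001 → 2-byte char #3 = C9 9C.
Offset 8: leading byte 0xCE = 11001110 → 2-byte char #4 = CE BF.
Offset 10: leading byte 0xC8 = 11001000 → 2-byte char #5 = C8 84.
Leading byte 0xC8 = 11001000 matches 110xxxxx → 2-byte sequence.
Byte 1: 0xC8 = 11001000, payload 01000 (5 bits).
Byte 2: 0x84 = 10000100 (10xxxxxx ✓), payload 000100.
Concatenate: 01000000100 = 0x204 (11 bits → U+0204).

U+0204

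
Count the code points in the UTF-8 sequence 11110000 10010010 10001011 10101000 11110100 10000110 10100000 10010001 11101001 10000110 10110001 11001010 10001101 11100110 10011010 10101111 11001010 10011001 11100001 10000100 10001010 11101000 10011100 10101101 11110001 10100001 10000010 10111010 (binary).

9

Byte at offset 0: 0xF0 = 11110000 → 4-byte char (#1). Advance 4.
Byte at offset 4: 0xF4 = 11110100 → 4-byte char (#2). Advance 4.
Byte at offset 8: 0xE9 = 11101001 → 3-byte char (#3). Advance 3.
Byte at offset 11: 0xCA = 11001010 → 2-byte char (#4). Advance 2.
Byte at offset 13: 0xE6 = 11100110 → 3-byte char (#5). Advance 3.
Byte at offset 16: 0xCA = 11001010 → 2-byte char (#6). Advance 2.
Byte at offset 18: 0xE1 = 11100001 → 3-byte char (#7). Advance 3.
Byte at offset 21: 0xE8 = 11101000 → 3-byte char (#8). Advance 3.
Byte at offset 24: 0xF1 = 11110001 → 4-byte char (#9). Advance 4.
Reached end at offset 28 after 9 code points.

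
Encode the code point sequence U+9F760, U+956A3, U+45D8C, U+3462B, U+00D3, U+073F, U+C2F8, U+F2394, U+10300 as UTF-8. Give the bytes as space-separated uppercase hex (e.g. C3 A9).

U+9F760: 4-byte form → F2 9F 9D A0.
U+956A3: 4-byte form → F2 95 9A A3.
U+45D8C: 4-byte form → F1 85 B6 8C.
U+3462B: 4-byte form → F0 B4 98 AB.
U+00D3: 2-byte form → C3 93.
U+073F: 2-byte form → DC BF.
U+C2F8: 3-byte form → EC 8B B8.
U+F2394: 4-byte form → F3 B2 8E 94.
U+10300: 4-byte form → F0 90 8C 80.
Concatenated (31 bytes): F2 9F 9D A0 F2 95 9A A3 F1 85 B6 8C F0 B4 98 AB C3 93 DC BF EC 8B B8 F3 B2 8E 94 F0 90 8C 80.

F2 9F 9D A0 F2 95 9A A3 F1 85 B6 8C F0 B4 98 AB C3 93 DC BF EC 8B B8 F3 B2 8E 94 F0 90 8C 80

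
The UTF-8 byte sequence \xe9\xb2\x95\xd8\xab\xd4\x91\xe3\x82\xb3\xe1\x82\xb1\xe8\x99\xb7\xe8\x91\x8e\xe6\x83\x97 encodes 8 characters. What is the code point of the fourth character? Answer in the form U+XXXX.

Offset 0: leading byte 0xE9 = 11101001 → 3-byte char #1 = E9 B2 95.
Offset 3: leading byte 0xD8 = 11011000 → 2-byte char #2 = D8 AB.
Offset 5: leading byte 0xD4 = 11010100 → 2-byte char #3 = D4 91.
Offset 7: leading byte 0xE3 = 11100011 → 3-byte char #4 = E3 82 B3.
Leading byte 0xE3 = 11100011 matches 1110xxxx → 3-byte sequence.
Byte 1: 0xE3 = 11100011, payload 0011 (4 bits).
Byte 2: 0x82 = 10000010 (10xxxxxx ✓), payload 000010.
Byte 3: 0xB3 = 10110011 (10xxxxxx ✓), payload 110011.
Concatenate: 0011000010110011 = 0x30B3 (16 bits → U+30B3).

U+30B3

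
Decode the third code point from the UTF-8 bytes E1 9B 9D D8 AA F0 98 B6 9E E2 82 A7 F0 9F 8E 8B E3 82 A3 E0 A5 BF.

Offset 0: leading byte 0xE1 = 11100001 → 3-byte char #1 = E1 9B 9D.
Offset 3: leading byte 0xD8 = 11011000 → 2-byte char #2 = D8 AA.
Offset 5: leading byte 0xF0 = 11110000 → 4-byte char #3 = F0 98 B6 9E.
Leading byte 0xF0 = 11110000 matches 11110xxx → 4-byte sequence.
Byte 1: 0xF0 = 11110000, payload 000 (3 bits).
Byte 2: 0x98 = 10011000 (10xxxxxx ✓), payload 011000.
Byte 3: 0xB6 = 10110110 (10xxxxxx ✓), payload 110110.
Byte 4: 0x9E = 10011110 (10xxxxxx ✓), payload 011110.
Concatenate: 000011000110110011110 = 0x18D9E (21 bits → U+18D9E).

U+18D9E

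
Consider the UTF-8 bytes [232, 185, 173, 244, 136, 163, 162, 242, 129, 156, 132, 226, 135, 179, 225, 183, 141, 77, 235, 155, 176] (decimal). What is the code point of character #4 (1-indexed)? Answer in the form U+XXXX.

U+21F3

Offset 0: leading byte 0xE8 = 11101000 → 3-byte char #1 = E8 B9 AD.
Offset 3: leading byte 0xF4 = 11110100 → 4-byte char #2 = F4 88 A3 A2.
Offset 7: leading byte 0xF2 = 11110010 → 4-byte char #3 = F2 81 9C 84.
Offset 11: leading byte 0xE2 = 11100010 → 3-byte char #4 = E2 87 B3.
Leading byte 0xE2 = 11100010 matches 1110xxxx → 3-byte sequence.
Byte 1: 0xE2 = 11100010, payload 0010 (4 bits).
Byte 2: 0x87 = 10000111 (10xxxxxx ✓), payload 000111.
Byte 3: 0xB3 = 10110011 (10xxxxxx ✓), payload 110011.
Concatenate: 0010000111110011 = 0x21F3 (16 bits → U+21F3).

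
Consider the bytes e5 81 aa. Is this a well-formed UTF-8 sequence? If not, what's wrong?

valid

Leading byte 0xE5 = 11100101 → 3-byte form.
Continuation bytes 0x81=10000001, 0xAA=10101010 all match 10xxxxxx.
Decoded value 0x506A is ≥ 0x800 (shortest form) and not a surrogate.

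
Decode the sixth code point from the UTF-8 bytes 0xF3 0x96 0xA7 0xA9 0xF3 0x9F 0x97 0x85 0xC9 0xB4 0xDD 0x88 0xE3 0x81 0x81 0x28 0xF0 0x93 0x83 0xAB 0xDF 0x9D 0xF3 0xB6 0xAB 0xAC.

Offset 0: leading byte 0xF3 = 11110011 → 4-byte char #1 = F3 96 A7 A9.
Offset 4: leading byte 0xF3 = 11110011 → 4-byte char #2 = F3 9F 97 85.
Offset 8: leading byte 0xC9 = 11001001 → 2-byte char #3 = C9 B4.
Offset 10: leading byte 0xDD = 11011101 → 2-byte char #4 = DD 88.
Offset 12: leading byte 0xE3 = 11100011 → 3-byte char #5 = E3 81 81.
Offset 15: leading byte 0x28 = 00101000 → 1-byte char #6 = 28.
Leading byte 0x28 = 00101000 matches 0xxxxxxx → 1-byte sequence.
Byte 1: 0x28 = 00101000, payload 0101000 (7 bits).
Concatenate: 0101000 = 0x28 (7 bits → U+0028).

U+0028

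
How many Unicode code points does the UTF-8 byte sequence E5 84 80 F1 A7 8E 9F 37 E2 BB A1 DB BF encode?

Byte at offset 0: 0xE5 = 11100101 → 3-byte char (#1). Advance 3.
Byte at offset 3: 0xF1 = 11110001 → 4-byte char (#2). Advance 4.
Byte at offset 7: 0x37 = 00110111 → 1-byte char (#3). Advance 1.
Byte at offset 8: 0xE2 = 11100010 → 3-byte char (#4). Advance 3.
Byte at offset 11: 0xDB = 11011011 → 2-byte char (#5). Advance 2.
Reached end at offset 13 after 5 code points.

5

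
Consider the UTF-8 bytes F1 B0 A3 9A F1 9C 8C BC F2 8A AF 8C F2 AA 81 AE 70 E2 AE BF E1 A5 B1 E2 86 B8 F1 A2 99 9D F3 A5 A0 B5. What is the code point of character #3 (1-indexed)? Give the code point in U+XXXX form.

Offset 0: leading byte 0xF1 = 11110001 → 4-byte char #1 = F1 B0 A3 9A.
Offset 4: leading byte 0xF1 = 11110001 → 4-byte char #2 = F1 9C 8C BC.
Offset 8: leading byte 0xF2 = 11110010 → 4-byte char #3 = F2 8A AF 8C.
Leading byte 0xF2 = 11110010 matches 11110xxx → 4-byte sequence.
Byte 1: 0xF2 = 11110010, payload 010 (3 bits).
Byte 2: 0x8A = 10001010 (10xxxxxx ✓), payload 001010.
Byte 3: 0xAF = 10101111 (10xxxxxx ✓), payload 101111.
Byte 4: 0x8C = 10001100 (10xxxxxx ✓), payload 001100.
Concatenate: 010001010101111001100 = 0x8ABCC (21 bits → U+8ABCC).

U+8ABCC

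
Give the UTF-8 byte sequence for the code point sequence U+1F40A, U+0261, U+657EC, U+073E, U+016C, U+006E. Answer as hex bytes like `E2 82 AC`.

F0 9F 90 8A C9 A1 F1 A5 9F AC DC BE C5 AC 6E

U+1F40A: 4-byte form → F0 9F 90 8A.
U+0261: 2-byte form → C9 A1.
U+657EC: 4-byte form → F1 A5 9F AC.
U+073E: 2-byte form → DC BE.
U+016C: 2-byte form → C5 AC.
U+006E: 1-byte form → 6E.
Concatenated (15 bytes): F0 9F 90 8A C9 A1 F1 A5 9F AC DC BE C5 AC 6E.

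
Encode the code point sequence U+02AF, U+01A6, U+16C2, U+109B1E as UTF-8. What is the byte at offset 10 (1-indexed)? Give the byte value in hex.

1-indexed offset 10 is 0-indexed offset 9.
U+02AF → 2-byte form CA AF at offsets 0–1.
U+01A6 → 2-byte form C6 A6 at offsets 2–3.
U+16C2 → 3-byte form E1 9B 82 at offsets 4–6.
U+109B1E → 4-byte form F4 89 AC 9E at offsets 7–10.
Offset 9 falls in char 4's range; it's byte 3 of F4 89 AC 9E = 0xAC.

0xAC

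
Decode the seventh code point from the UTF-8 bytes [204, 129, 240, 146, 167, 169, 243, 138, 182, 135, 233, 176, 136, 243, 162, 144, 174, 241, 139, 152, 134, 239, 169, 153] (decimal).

U+FA59

Offset 0: leading byte 0xCC = 11001100 → 2-byte char #1 = CC 81.
Offset 2: leading byte 0xF0 = 11110000 → 4-byte char #2 = F0 92 A7 A9.
Offset 6: leading byte 0xF3 = 11110011 → 4-byte char #3 = F3 8A B6 87.
Offset 10: leading byte 0xE9 = 11101001 → 3-byte char #4 = E9 B0 88.
Offset 13: leading byte 0xF3 = 11110011 → 4-byte char #5 = F3 A2 90 AE.
Offset 17: leading byte 0xF1 = 11110001 → 4-byte char #6 = F1 8B 98 86.
Offset 21: leading byte 0xEF = 11101111 → 3-byte char #7 = EF A9 99.
Leading byte 0xEF = 11101111 matches 1110xxxx → 3-byte sequence.
Byte 1: 0xEF = 11101111, payload 1111 (4 bits).
Byte 2: 0xA9 = 10101001 (10xxxxxx ✓), payload 101001.
Byte 3: 0x99 = 10011001 (10xxxxxx ✓), payload 011001.
Concatenate: 1111101001011001 = 0xFA59 (16 bits → U+FA59).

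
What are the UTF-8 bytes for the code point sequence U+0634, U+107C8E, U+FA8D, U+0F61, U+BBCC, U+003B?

U+0634: 2-byte form → D8 B4.
U+107C8E: 4-byte form → F4 87 B2 8E.
U+FA8D: 3-byte form → EF AA 8D.
U+0F61: 3-byte form → E0 BD A1.
U+BBCC: 3-byte form → EB AF 8C.
U+003B: 1-byte form → 3B.
Concatenated (16 bytes): D8 B4 F4 87 B2 8E EF AA 8D E0 BD A1 EB AF 8C 3B.

D8 B4 F4 87 B2 8E EF AA 8D E0 BD A1 EB AF 8C 3B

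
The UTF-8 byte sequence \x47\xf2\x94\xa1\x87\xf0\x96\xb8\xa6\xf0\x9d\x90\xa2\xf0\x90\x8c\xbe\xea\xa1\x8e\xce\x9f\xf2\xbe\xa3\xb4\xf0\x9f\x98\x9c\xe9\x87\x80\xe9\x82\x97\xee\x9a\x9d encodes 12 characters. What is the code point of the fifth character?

U+1033E

Offset 0: leading byte 0x47 = 01000111 → 1-byte char #1 = 47.
Offset 1: leading byte 0xF2 = 11110010 → 4-byte char #2 = F2 94 A1 87.
Offset 5: leading byte 0xF0 = 11110000 → 4-byte char #3 = F0 96 B8 A6.
Offset 9: leading byte 0xF0 = 11110000 → 4-byte char #4 = F0 9D 90 A2.
Offset 13: leading byte 0xF0 = 11110000 → 4-byte char #5 = F0 90 8C BE.
Leading byte 0xF0 = 11110000 matches 11110xxx → 4-byte sequence.
Byte 1: 0xF0 = 11110000, payload 000 (3 bits).
Byte 2: 0x90 = 10010000 (10xxxxxx ✓), payload 010000.
Byte 3: 0x8C = 10001100 (10xxxxxx ✓), payload 001100.
Byte 4: 0xBE = 10111110 (10xxxxxx ✓), payload 111110.
Concatenate: 000010000001100111110 = 0x1033E (21 bits → U+1033E).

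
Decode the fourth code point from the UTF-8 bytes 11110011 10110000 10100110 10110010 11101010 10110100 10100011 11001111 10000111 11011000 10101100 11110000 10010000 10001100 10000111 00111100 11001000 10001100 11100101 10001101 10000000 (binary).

U+062C

Offset 0: leading byte 0xF3 = 11110011 → 4-byte char #1 = F3 B0 A6 B2.
Offset 4: leading byte 0xEA = 11101010 → 3-byte char #2 = EA B4 A3.
Offset 7: leading byte 0xCF = 11001111 → 2-byte char #3 = CF 87.
Offset 9: leading byte 0xD8 = 11011000 → 2-byte char #4 = D8 AC.
Leading byte 0xD8 = 11011000 matches 110xxxxx → 2-byte sequence.
Byte 1: 0xD8 = 11011000, payload 11000 (5 bits).
Byte 2: 0xAC = 10101100 (10xxxxxx ✓), payload 101100.
Concatenate: 11000101100 = 0x62C (11 bits → U+062C).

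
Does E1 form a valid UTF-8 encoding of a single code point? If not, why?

invalid (sequence truncated)

Leading byte 0xE1 = 11100001 → 3-byte form, but only 1 byte is present.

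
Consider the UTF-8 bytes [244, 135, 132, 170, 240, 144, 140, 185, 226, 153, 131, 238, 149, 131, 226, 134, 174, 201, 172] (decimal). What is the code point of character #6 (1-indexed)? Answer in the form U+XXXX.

Offset 0: leading byte 0xF4 = 11110100 → 4-byte char #1 = F4 87 84 AA.
Offset 4: leading byte 0xF0 = 11110000 → 4-byte char #2 = F0 90 8C B9.
Offset 8: leading byte 0xE2 = 11100010 → 3-byte char #3 = E2 99 83.
Offset 11: leading byte 0xEE = 11101110 → 3-byte char #4 = EE 95 83.
Offset 14: leading byte 0xE2 = 11100010 → 3-byte char #5 = E2 86 AE.
Offset 17: leading byte 0xC9 = 11001001 → 2-byte char #6 = C9 AC.
Leading byte 0xC9 = 11001001 matches 110xxxxx → 2-byte sequence.
Byte 1: 0xC9 = 11001001, payload 01001 (5 bits).
Byte 2: 0xAC = 10101100 (10xxxxxx ✓), payload 101100.
Concatenate: 01001101100 = 0x26C (11 bits → U+026C).

U+026C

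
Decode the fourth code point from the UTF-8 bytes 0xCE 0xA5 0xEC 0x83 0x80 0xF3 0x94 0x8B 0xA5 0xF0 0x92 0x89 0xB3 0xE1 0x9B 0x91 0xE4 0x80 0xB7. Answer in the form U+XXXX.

U+12273

Offset 0: leading byte 0xCE = 11001110 → 2-byte char #1 = CE A5.
Offset 2: leading byte 0xEC = 11101100 → 3-byte char #2 = EC 83 80.
Offset 5: leading byte 0xF3 = 11110011 → 4-byte char #3 = F3 94 8B A5.
Offset 9: leading byte 0xF0 = 11110000 → 4-byte char #4 = F0 92 89 B3.
Leading byte 0xF0 = 11110000 matches 11110xxx → 4-byte sequence.
Byte 1: 0xF0 = 11110000, payload 000 (3 bits).
Byte 2: 0x92 = 10010010 (10xxxxxx ✓), payload 010010.
Byte 3: 0x89 = 10001001 (10xxxxxx ✓), payload 001001.
Byte 4: 0xB3 = 10110011 (10xxxxxx ✓), payload 110011.
Concatenate: 000010010001001110011 = 0x12273 (21 bits → U+12273).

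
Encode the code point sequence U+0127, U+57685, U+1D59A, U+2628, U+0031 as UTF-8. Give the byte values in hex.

C4 A7 F1 97 9A 85 F0 9D 96 9A E2 98 A8 31

U+0127: 2-byte form → C4 A7.
U+57685: 4-byte form → F1 97 9A 85.
U+1D59A: 4-byte form → F0 9D 96 9A.
U+2628: 3-byte form → E2 98 A8.
U+0031: 1-byte form → 31.
Concatenated (14 bytes): C4 A7 F1 97 9A 85 F0 9D 96 9A E2 98 A8 31.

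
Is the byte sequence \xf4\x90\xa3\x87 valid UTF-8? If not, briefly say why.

invalid (encodes a value above U+10FFFF)

Leading byte 0xF4 = 11110100 → 4-byte form.
Payload = 0x1108C7, which exceeds U+10FFFF, the maximum Unicode code point. (Leading bytes F5–FF, or F4 followed by ≥ 0x90, are invalid.)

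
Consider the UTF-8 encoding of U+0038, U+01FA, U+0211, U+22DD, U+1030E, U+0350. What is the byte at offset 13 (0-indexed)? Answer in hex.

U+0038 → 1-byte form 38 at offsets 0–0.
U+01FA → 2-byte form C7 BA at offsets 1–2.
U+0211 → 2-byte form C8 91 at offsets 3–4.
U+22DD → 3-byte form E2 8B 9D at offsets 5–7.
U+1030E → 4-byte form F0 90 8C 8E at offsets 8–11.
U+0350 → 2-byte form CD 90 at offsets 12–13.
Offset 13 falls in char 6's range; it's byte 2 of CD 90 = 0x90.

0x90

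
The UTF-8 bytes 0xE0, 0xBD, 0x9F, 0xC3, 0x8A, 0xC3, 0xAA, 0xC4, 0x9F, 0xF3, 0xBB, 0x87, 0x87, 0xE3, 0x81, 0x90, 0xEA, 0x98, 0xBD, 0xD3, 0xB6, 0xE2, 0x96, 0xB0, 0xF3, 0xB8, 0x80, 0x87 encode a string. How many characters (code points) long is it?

10

Byte at offset 0: 0xE0 = 11100000 → 3-byte char (#1). Advance 3.
Byte at offset 3: 0xC3 = 11000011 → 2-byte char (#2). Advance 2.
Byte at offset 5: 0xC3 = 11000011 → 2-byte char (#3). Advance 2.
Byte at offset 7: 0xC4 = 11000100 → 2-byte char (#4). Advance 2.
Byte at offset 9: 0xF3 = 11110011 → 4-byte char (#5). Advance 4.
Byte at offset 13: 0xE3 = 11100011 → 3-byte char (#6). Advance 3.
Byte at offset 16: 0xEA = 11101010 → 3-byte char (#7). Advance 3.
Byte at offset 19: 0xD3 = 11010011 → 2-byte char (#8). Advance 2.
Byte at offset 21: 0xE2 = 11100010 → 3-byte char (#9). Advance 3.
Byte at offset 24: 0xF3 = 11110011 → 4-byte char (#10). Advance 4.
Reached end at offset 28 after 10 code points.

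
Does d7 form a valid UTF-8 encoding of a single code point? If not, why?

Leading byte 0xD7 = 11010111 → 2-byte form, but only 1 byte is present.

invalid (sequence truncated)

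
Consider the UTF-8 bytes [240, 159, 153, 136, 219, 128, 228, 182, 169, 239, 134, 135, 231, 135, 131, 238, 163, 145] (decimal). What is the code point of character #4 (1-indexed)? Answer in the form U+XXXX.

U+F187

Offset 0: leading byte 0xF0 = 11110000 → 4-byte char #1 = F0 9F 99 88.
Offset 4: leading byte 0xDB = 11011011 → 2-byte char #2 = DB 80.
Offset 6: leading byte 0xE4 = 11100100 → 3-byte char #3 = E4 B6 A9.
Offset 9: leading byte 0xEF = 11101111 → 3-byte char #4 = EF 86 87.
Leading byte 0xEF = 11101111 matches 1110xxxx → 3-byte sequence.
Byte 1: 0xEF = 11101111, payload 1111 (4 bits).
Byte 2: 0x86 = 10000110 (10xxxxxx ✓), payload 000110.
Byte 3: 0x87 = 10000111 (10xxxxxx ✓), payload 000111.
Concatenate: 1111000110000111 = 0xF187 (16 bits → U+F187).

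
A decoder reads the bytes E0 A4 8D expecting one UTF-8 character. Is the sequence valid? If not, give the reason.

Leading byte 0xE0 = 11100000 → 3-byte form.
Continuation bytes 0xA4=10100100, 0x8D=10001101 all match 10xxxxxx.
Decoded value 0x90D is ≥ 0x800 (shortest form) and not a surrogate.

valid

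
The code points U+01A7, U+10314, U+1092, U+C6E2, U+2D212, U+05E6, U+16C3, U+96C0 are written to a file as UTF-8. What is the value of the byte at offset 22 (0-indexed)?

0x9B

U+01A7 → 2-byte form C6 A7 at offsets 0–1.
U+10314 → 4-byte form F0 90 8C 94 at offsets 2–5.
U+1092 → 3-byte form E1 82 92 at offsets 6–8.
U+C6E2 → 3-byte form EC 9B A2 at offsets 9–11.
U+2D212 → 4-byte form F0 AD 88 92 at offsets 12–15.
U+05E6 → 2-byte form D7 A6 at offsets 16–17.
U+16C3 → 3-byte form E1 9B 83 at offsets 18–20.
U+96C0 → 3-byte form E9 9B 80 at offsets 21–23.
Offset 22 falls in char 8's range; it's byte 2 of E9 9B 80 = 0x9B.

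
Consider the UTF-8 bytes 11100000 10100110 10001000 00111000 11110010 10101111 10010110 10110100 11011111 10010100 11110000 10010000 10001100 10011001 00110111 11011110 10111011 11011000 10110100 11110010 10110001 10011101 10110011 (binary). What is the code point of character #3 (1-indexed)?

Offset 0: leading byte 0xE0 = 11100000 → 3-byte char #1 = E0 A6 88.
Offset 3: leading byte 0x38 = 00111000 → 1-byte char #2 = 38.
Offset 4: leading byte 0xF2 = 11110010 → 4-byte char #3 = F2 AF 96 B4.
Leading byte 0xF2 = 11110010 matches 11110xxx → 4-byte sequence.
Byte 1: 0xF2 = 11110010, payload 010 (3 bits).
Byte 2: 0xAF = 10101111 (10xxxxxx ✓), payload 101111.
Byte 3: 0x96 = 10010110 (10xxxxxx ✓), payload 010110.
Byte 4: 0xB4 = 10110100 (10xxxxxx ✓), payload 110100.
Concatenate: 010101111010110110100 = 0xAF5B4 (21 bits → U+AF5B4).

U+AF5B4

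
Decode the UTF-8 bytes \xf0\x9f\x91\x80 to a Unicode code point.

Leading byte 0xF0 = 11110000 matches 11110xxx → 4-byte sequence.
Byte 1: 0xF0 = 11110000, payload 000 (3 bits).
Byte 2: 0x9F = 10011111 (10xxxxxx ✓), payload 011111.
Byte 3: 0x91 = 10010001 (10xxxxxx ✓), payload 010001.
Byte 4: 0x80 = 10000000 (10xxxxxx ✓), payload 000000.
Concatenate: 000011111010001000000 = 0x1F440 (21 bits → U+1F440).

U+1F440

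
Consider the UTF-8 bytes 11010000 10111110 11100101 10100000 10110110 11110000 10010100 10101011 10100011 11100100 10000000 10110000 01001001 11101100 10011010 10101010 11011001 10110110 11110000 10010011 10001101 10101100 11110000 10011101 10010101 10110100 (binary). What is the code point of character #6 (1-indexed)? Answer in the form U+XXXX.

U+C6AA

Offset 0: leading byte 0xD0 = 11010000 → 2-byte char #1 = D0 BE.
Offset 2: leading byte 0xE5 = 11100101 → 3-byte char #2 = E5 A0 B6.
Offset 5: leading byte 0xF0 = 11110000 → 4-byte char #3 = F0 94 AB A3.
Offset 9: leading byte 0xE4 = 11100100 → 3-byte char #4 = E4 80 B0.
Offset 12: leading byte 0x49 = 01001001 → 1-byte char #5 = 49.
Offset 13: leading byte 0xEC = 11101100 → 3-byte char #6 = EC 9A AA.
Leading byte 0xEC = 11101100 matches 1110xxxx → 3-byte sequence.
Byte 1: 0xEC = 11101100, payload 1100 (4 bits).
Byte 2: 0x9A = 10011010 (10xxxxxx ✓), payload 011010.
Byte 3: 0xAA = 10101010 (10xxxxxx ✓), payload 101010.
Concatenate: 1100011010101010 = 0xC6AA (16 bits → U+C6AA).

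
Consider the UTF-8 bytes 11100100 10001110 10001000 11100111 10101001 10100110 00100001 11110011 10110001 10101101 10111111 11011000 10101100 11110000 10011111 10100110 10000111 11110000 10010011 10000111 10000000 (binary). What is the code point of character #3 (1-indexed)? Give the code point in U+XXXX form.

Offset 0: leading byte 0xE4 = 11100100 → 3-byte char #1 = E4 8E 88.
Offset 3: leading byte 0xE7 = 11100111 → 3-byte char #2 = E7 A9 A6.
Offset 6: leading byte 0x21 = 00100001 → 1-byte char #3 = 21.
Leading byte 0x21 = 00100001 matches 0xxxxxxx → 1-byte sequence.
Byte 1: 0x21 = 00100001, payload 0100001 (7 bits).
Concatenate: 0100001 = 0x21 (7 bits → U+0021).

U+0021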